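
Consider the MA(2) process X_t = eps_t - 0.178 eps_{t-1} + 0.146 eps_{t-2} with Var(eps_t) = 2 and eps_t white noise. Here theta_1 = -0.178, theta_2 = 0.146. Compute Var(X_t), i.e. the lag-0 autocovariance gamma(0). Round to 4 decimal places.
\gamma(0) = 2.1060

For an MA(q) process X_t = eps_t + sum_i theta_i eps_{t-i} with
Var(eps_t) = sigma^2, the variance is
  gamma(0) = sigma^2 * (1 + sum_i theta_i^2).
  sum_i theta_i^2 = (-0.178)^2 + (0.146)^2 = 0.031684 + 0.021316 = 0.053.
  gamma(0) = 2 * (1 + 0.053) = 2 * 1.053 = 2.106, which rounds to 2.1060.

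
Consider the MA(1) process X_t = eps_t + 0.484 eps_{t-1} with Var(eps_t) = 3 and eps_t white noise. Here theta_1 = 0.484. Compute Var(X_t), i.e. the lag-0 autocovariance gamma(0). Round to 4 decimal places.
\gamma(0) = 3.7028

For an MA(q) process X_t = eps_t + sum_i theta_i eps_{t-i} with
Var(eps_t) = sigma^2, the variance is
  gamma(0) = sigma^2 * (1 + sum_i theta_i^2).
  sum_i theta_i^2 = (0.484)^2 = 0.234256.
  gamma(0) = 3 * (1 + 0.234256) = 3 * 1.234256 = 3.702768, which rounds to 3.7028.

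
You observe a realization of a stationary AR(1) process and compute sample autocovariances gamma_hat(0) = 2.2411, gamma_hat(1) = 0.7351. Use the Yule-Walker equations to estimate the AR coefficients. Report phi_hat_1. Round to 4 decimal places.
\hat\phi_{1} = 0.3280

The Yule-Walker equations for an AR(p) process read, in matrix form,
  Gamma_p phi = r_p,   with   (Gamma_p)_{ij} = gamma(|i - j|),
                       (r_p)_i = gamma(i),   i,j = 1..p.
Substitute the sample gammas (Toeplitz matrix and right-hand side of size 1):
  Gamma_p = [[2.2411]]
  r_p     = [0.7351]
With p = 1 this is the single equation gamma(0) phi_1 = gamma(1):
  phi_hat_1 = gamma(1) / gamma(0) = 0.7351 / 2.2411 = 0.3280.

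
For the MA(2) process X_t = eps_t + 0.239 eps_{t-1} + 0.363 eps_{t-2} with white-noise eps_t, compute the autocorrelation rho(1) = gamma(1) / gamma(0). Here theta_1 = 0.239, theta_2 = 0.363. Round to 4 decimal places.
\rho(1) = 0.2740

For an MA(q) process with theta_0 = 1, the autocovariance is
  gamma(k) = sigma^2 * sum_{i=0..q-k} theta_i * theta_{i+k},
and rho(k) = gamma(k) / gamma(0). Sigma^2 cancels.
  numerator   = (1)*(0.239) + (0.239)*(0.363) = 0.325757.
  denominator = (1)^2 + (0.239)^2 + (0.363)^2 = 1.18889.
  rho(1) = 0.325757 / 1.18889 = 0.2740.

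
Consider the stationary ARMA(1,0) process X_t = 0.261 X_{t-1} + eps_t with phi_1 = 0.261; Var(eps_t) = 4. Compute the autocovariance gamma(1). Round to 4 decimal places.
\gamma(1) = 1.1203

Multiply the model equation by X_{t-k} and take expectations. With theta_0 = psi_0 = 1 and psi_j the MA(infinity) weights, this gives
  gamma(k) - sum_i phi_i gamma(k-i) = c_k,
  c_k = sigma^2 * sum_{j=k..q} theta_j psi_{j-k}   (c_k = 0 for k > q),
using gamma(-m) = gamma(m).
Pure AR (q = 0): c_0 = sigma^2 = 4, c_k = 0 for k >= 1.
Equations for k = 0 and k = 1 (AR order 1):
  gamma(0) = phi_1 gamma(1) + c_0
  gamma(1) = phi_1 gamma(0) + c_1
Substituting the second into the first: gamma(0) (1 - phi_1^2) = c_0 + phi_1 c_1, so
  gamma(0) = c_0 / (1 - phi_1^2) = 4 / (1 - (0.261)^2) = 4 / 0.931879 = 4.292403.
  gamma(1) = phi_1 gamma(0) = (0.261)(4.292403) = 1.120317.
Therefore gamma(1) = 1.1203 (to 4 decimal places).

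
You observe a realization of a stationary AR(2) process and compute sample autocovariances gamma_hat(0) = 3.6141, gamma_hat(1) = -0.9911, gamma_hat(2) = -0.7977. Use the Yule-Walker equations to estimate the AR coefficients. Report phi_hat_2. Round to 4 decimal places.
\hat\phi_{2} = -0.3200

The Yule-Walker equations for an AR(p) process read, in matrix form,
  Gamma_p phi = r_p,   with   (Gamma_p)_{ij} = gamma(|i - j|),
                       (r_p)_i = gamma(i),   i,j = 1..p.
Substitute the sample gammas (Toeplitz matrix and right-hand side of size 2):
  Gamma_p = [[3.6141, -0.9911], [-0.9911, 3.6141]]
  r_p     = [-0.9911, -0.7977]
Written out:
  3.6141 phi_1 - 0.9911 phi_2 = -0.9911
  -0.9911 phi_1 + 3.6141 phi_2 = -0.7977
Solve by Cramer's rule:
  det = gamma(0)^2 - gamma(1)^2 = (3.6141)^2 - (-0.9911)^2 = 13.06171881 - 0.98227921 = 12.0794396
  phi_hat_1 = [gamma(1) gamma(0) - gamma(1) gamma(2)] / det = [(-0.9911)(3.6141) - (-0.9911)(-0.7977)] / 12.0794396 = -4.37253498 / 12.0794396 = -0.362
  phi_hat_2 = [gamma(0) gamma(2) - gamma(1)^2] / det = [(3.6141)(-0.7977) - (-0.9911)^2] / 12.0794396 = -3.86524678 / 12.0794396 = -0.32
So phi_hat = [-0.3620, -0.3200].
Therefore phi_hat_2 = -0.3200.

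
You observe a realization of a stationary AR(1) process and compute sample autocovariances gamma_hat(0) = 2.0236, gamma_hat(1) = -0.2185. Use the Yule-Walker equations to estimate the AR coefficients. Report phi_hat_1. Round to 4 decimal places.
\hat\phi_{1} = -0.1080

The Yule-Walker equations for an AR(p) process read, in matrix form,
  Gamma_p phi = r_p,   with   (Gamma_p)_{ij} = gamma(|i - j|),
                       (r_p)_i = gamma(i),   i,j = 1..p.
Substitute the sample gammas (Toeplitz matrix and right-hand side of size 1):
  Gamma_p = [[2.0236]]
  r_p     = [-0.2185]
With p = 1 this is the single equation gamma(0) phi_1 = gamma(1):
  phi_hat_1 = gamma(1) / gamma(0) = -0.2185 / 2.0236 = -0.1080.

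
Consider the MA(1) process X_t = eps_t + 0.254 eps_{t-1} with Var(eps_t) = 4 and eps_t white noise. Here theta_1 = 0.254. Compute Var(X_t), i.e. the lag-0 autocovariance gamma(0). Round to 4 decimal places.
\gamma(0) = 4.2581

For an MA(q) process X_t = eps_t + sum_i theta_i eps_{t-i} with
Var(eps_t) = sigma^2, the variance is
  gamma(0) = sigma^2 * (1 + sum_i theta_i^2).
  sum_i theta_i^2 = (0.254)^2 = 0.064516.
  gamma(0) = 4 * (1 + 0.064516) = 4 * 1.064516 = 4.258064, which rounds to 4.2581.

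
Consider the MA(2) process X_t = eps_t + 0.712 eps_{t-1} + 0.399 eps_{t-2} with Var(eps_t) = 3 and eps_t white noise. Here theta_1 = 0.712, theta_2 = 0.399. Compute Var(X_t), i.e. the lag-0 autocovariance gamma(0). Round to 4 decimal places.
\gamma(0) = 4.9984

For an MA(q) process X_t = eps_t + sum_i theta_i eps_{t-i} with
Var(eps_t) = sigma^2, the variance is
  gamma(0) = sigma^2 * (1 + sum_i theta_i^2).
  sum_i theta_i^2 = (0.712)^2 + (0.399)^2 = 0.506944 + 0.159201 = 0.666145.
  gamma(0) = 3 * (1 + 0.666145) = 3 * 1.666145 = 4.998435, which rounds to 4.9984.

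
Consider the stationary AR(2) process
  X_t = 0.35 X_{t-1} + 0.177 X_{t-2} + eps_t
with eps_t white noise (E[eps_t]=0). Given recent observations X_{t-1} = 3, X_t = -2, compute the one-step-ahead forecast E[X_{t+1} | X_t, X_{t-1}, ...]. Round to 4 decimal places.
E[X_{t+1} \mid \mathcal F_t] = -0.1690

For an AR(p) model X_t = c + sum_i phi_i X_{t-i} + eps_t, the
one-step-ahead conditional mean is
  E[X_{t+1} | X_t, ...] = c + sum_i phi_i X_{t+1-i}.
Substitute known values:
  E[X_{t+1} | ...] = (0.35) * (-2) + (0.177) * (3)
                   = -0.1690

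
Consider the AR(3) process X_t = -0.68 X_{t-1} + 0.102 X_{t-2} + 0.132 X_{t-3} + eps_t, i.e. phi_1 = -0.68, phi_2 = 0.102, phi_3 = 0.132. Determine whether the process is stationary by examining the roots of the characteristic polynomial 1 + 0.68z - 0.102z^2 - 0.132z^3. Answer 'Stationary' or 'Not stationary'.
\text{Stationary}

The AR(p) characteristic polynomial is P(z) = 1 + 0.68z - 0.102z^2 - 0.132z^3.
Stationarity requires all roots to lie outside the unit circle, i.e. |z| > 1 for every root.
Degree 3: look for a simple real root z0 first, then factor out (1 - z/z0) and solve the remaining quadratic.
Testing z0 = 2.5: P(2.5) = 1 + (0.68)(2.5) + (-0.102)(2.5)^2 + (-0.132)(2.5)^3
  = 1 + (1.7) + (-0.6375) + (-2.0625) = 0.  So z_0 = 2.5 is a root, |z_0| = 2.5.
Divide out the factor (1 - 0.4 z) = (1 - z/z0) (since 1/z0 = 0.4):
  P(z) = (1 - 0.4 z)(1 + (1.08) z + (0.33) z^2)
  [check: z-coef 1.08 - (0.4) = 0.68; z^2-coef 0.33 - (0.4)(1.08) = -0.102; z^3-coef -(0.4)(0.33) = -0.132.]
Remaining roots from the quadratic factor 1 + (1.08) z + (0.33) z^2:
  Set 1 + (1.08) z + (0.33) z^2 = 0, i.e. a z^2 + b z + c = 0 with a = 0.33, b = 1.08, c = 1.
  Discriminant D = b^2 - 4ac = (1.08)^2 - 4*(0.33)*1 = 1.1664 - (1.32) = -0.1536.
  D < 0, so the roots are the complex-conjugate pair z = (-b +/- i sqrt(-D)) / (2a) = -1.6364 +/- 0.5938i.
  For a conjugate pair |z|^2 = z * conj(z) = (product of roots) = c/a = 1/(0.33) = 3.030303, so |z| = sqrt(3.030303) = 1.7408 for both roots.
Moduli of all roots: 2.5000, 1.7408, 1.7408.
All moduli strictly greater than 1? Yes.
Verdict: Stationary.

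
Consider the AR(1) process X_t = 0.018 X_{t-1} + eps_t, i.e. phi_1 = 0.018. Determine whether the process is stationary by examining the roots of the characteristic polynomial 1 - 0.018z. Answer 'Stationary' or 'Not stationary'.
\text{Stationary}

The AR(p) characteristic polynomial is P(z) = 1 - 0.018z.
Stationarity requires all roots to lie outside the unit circle, i.e. |z| > 1 for every root.
This is linear in z: 1 + (-0.018) z = 0  =>  z = -1/(-0.018) = 55.555556,  |z| = 55.555556.
Moduli of all roots: 55.5556.
All moduli strictly greater than 1? Yes.
Verdict: Stationary.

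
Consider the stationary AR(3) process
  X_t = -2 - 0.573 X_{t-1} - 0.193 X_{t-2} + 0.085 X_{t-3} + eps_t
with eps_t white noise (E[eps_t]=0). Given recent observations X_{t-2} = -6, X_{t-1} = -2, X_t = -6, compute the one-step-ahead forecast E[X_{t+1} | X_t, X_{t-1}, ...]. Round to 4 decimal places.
E[X_{t+1} \mid \mathcal F_t] = 1.3140

For an AR(p) model X_t = c + sum_i phi_i X_{t-i} + eps_t, the
one-step-ahead conditional mean is
  E[X_{t+1} | X_t, ...] = c + sum_i phi_i X_{t+1-i}.
Substitute known values:
  E[X_{t+1} | ...] = -2 + (-0.573) * (-6) + (-0.193) * (-2) + (0.085) * (-6)
                   = 1.3140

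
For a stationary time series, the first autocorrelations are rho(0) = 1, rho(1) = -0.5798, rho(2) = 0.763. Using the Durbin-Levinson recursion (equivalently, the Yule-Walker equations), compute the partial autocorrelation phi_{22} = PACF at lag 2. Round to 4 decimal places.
\phi_{22} = 0.6430

The PACF at lag k is phi_{kk}, the last component of the solution
to the Yule-Walker system G_k phi = r_k where
  (G_k)_{ij} = rho(|i - j|), (r_k)_i = rho(i), i,j = 1..k.
Equivalently, Durbin-Levinson gives phi_{kk} iteratively:
  phi_{11} = rho(1)
  phi_{kk} = [rho(k) - sum_{j=1..k-1} phi_{k-1,j} rho(k-j)]
            / [1 - sum_{j=1..k-1} phi_{k-1,j} rho(j)],
  phi_{k,j} = phi_{k-1,j} - phi_{kk} phi_{k-1,k-j},  j = 1..k-1.
Step k = 1:
  phi_11 = rho(1) = -0.5798.
Step k = 2:
  phi_22 = [rho(2) - phi_11 rho(1)] / [1 - phi_11 rho(1)] = [0.763 - (-0.5798)(-0.5798)] / [1 - (-0.5798)(-0.5798)]
         = 0.42683196 / 0.66383196 = 0.643.
Therefore phi_{22} = 0.6430.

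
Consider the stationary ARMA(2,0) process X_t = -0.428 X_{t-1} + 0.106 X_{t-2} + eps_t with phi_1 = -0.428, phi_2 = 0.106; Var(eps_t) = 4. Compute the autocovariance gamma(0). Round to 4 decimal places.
\gamma(0) = 5.2484

Multiply the model equation by X_{t-k} and take expectations. With theta_0 = psi_0 = 1 and psi_j the MA(infinity) weights, this gives
  gamma(k) - sum_i phi_i gamma(k-i) = c_k,
  c_k = sigma^2 * sum_{j=k..q} theta_j psi_{j-k}   (c_k = 0 for k > q),
using gamma(-m) = gamma(m).
Pure AR (q = 0): c_0 = sigma^2 = 4, c_k = 0 for k >= 1.
Equations for k = 0, 1, 2 (AR order 2, c_2 = 0):
  (E0) gamma(0) = phi_1 gamma(1) + phi_2 gamma(2) + c_0
  (E1) gamma(1) = phi_1 gamma(0) + phi_2 gamma(1) + c_1
  (E2) gamma(2) = phi_1 gamma(1) + phi_2 gamma(0)
From (E1): gamma(1) = A gamma(0) + B with
  A = phi_1 / (1 - phi_2) = -0.428 / 0.894 = -0.478747,   B = c_1 / (1 - phi_2) = 0 / 0.894 = 0.
Insert (E2) into (E0): gamma(0) (1 - phi_2^2) = phi_1 (1 + phi_2) gamma(1) + c_0.
  phi_1 (1 + phi_2) = (-0.428)(1.106) = -0.473368,   1 - phi_2^2 = 0.988764.
Replace gamma(1) by A gamma(0) + B and collect gamma(0):
  gamma(0) [0.988764 - (-0.473368)(-0.478747)] = c_0 = 4
  gamma(0) * 0.76214 = 4
  gamma(0) = 4 / 0.76214 = 5.248377.
Therefore gamma(0) = 5.2484 (to 4 decimal places).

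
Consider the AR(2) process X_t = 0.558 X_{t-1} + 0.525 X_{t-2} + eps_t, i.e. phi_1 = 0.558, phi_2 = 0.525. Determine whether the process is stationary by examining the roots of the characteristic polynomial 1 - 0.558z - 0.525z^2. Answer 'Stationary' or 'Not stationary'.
\text{Not stationary}

The AR(p) characteristic polynomial is P(z) = 1 - 0.558z - 0.525z^2.
Stationarity requires all roots to lie outside the unit circle, i.e. |z| > 1 for every root.
Set 1 + (-0.558) z + (-0.525) z^2 = 0, i.e. a z^2 + b z + c = 0 with a = -0.525, b = -0.558, c = 1.
Discriminant D = b^2 - 4ac = (-0.558)^2 - 4*(-0.525)*1 = 0.311364 - (-2.1) = 2.411364.
D >= 0, so the roots are real: z = (-b +/- sqrt(D)) / (2a) = (0.558 +/- 1.552857) / (-1.05).
  z_1 = (0.558 + 1.552857) / (-1.05) = -2.0103,   |z_1| = 2.0103.
  z_2 = (0.558 - 1.552857) / (-1.05) = 0.9475,   |z_2| = 0.9475.
Moduli of all roots: 2.0103, 0.9475.
All moduli strictly greater than 1? No.
Verdict: Not stationary.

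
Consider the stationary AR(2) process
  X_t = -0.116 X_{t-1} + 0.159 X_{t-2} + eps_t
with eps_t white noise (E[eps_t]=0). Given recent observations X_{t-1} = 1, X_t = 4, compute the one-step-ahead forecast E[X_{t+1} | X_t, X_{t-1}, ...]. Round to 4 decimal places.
E[X_{t+1} \mid \mathcal F_t] = -0.3050

For an AR(p) model X_t = c + sum_i phi_i X_{t-i} + eps_t, the
one-step-ahead conditional mean is
  E[X_{t+1} | X_t, ...] = c + sum_i phi_i X_{t+1-i}.
Substitute known values:
  E[X_{t+1} | ...] = (-0.116) * (4) + (0.159) * (1)
                   = -0.3050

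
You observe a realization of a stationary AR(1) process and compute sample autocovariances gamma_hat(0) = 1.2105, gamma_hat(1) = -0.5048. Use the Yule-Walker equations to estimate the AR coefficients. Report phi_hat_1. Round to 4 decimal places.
\hat\phi_{1} = -0.4170

The Yule-Walker equations for an AR(p) process read, in matrix form,
  Gamma_p phi = r_p,   with   (Gamma_p)_{ij} = gamma(|i - j|),
                       (r_p)_i = gamma(i),   i,j = 1..p.
Substitute the sample gammas (Toeplitz matrix and right-hand side of size 1):
  Gamma_p = [[1.2105]]
  r_p     = [-0.5048]
With p = 1 this is the single equation gamma(0) phi_1 = gamma(1):
  phi_hat_1 = gamma(1) / gamma(0) = -0.5048 / 1.2105 = -0.4170.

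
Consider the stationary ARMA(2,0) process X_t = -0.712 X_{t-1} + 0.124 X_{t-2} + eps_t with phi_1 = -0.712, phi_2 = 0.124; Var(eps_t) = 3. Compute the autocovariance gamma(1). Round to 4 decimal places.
\gamma(1) = -7.2969

Multiply the model equation by X_{t-k} and take expectations. With theta_0 = psi_0 = 1 and psi_j the MA(infinity) weights, this gives
  gamma(k) - sum_i phi_i gamma(k-i) = c_k,
  c_k = sigma^2 * sum_{j=k..q} theta_j psi_{j-k}   (c_k = 0 for k > q),
using gamma(-m) = gamma(m).
Pure AR (q = 0): c_0 = sigma^2 = 3, c_k = 0 for k >= 1.
Equations for k = 0, 1, 2 (AR order 2, c_2 = 0):
  (E0) gamma(0) = phi_1 gamma(1) + phi_2 gamma(2) + c_0
  (E1) gamma(1) = phi_1 gamma(0) + phi_2 gamma(1) + c_1
  (E2) gamma(2) = phi_1 gamma(1) + phi_2 gamma(0)
From (E1): gamma(1) = A gamma(0) + B with
  A = phi_1 / (1 - phi_2) = -0.712 / 0.876 = -0.812785,   B = c_1 / (1 - phi_2) = 0 / 0.876 = 0.
Insert (E2) into (E0): gamma(0) (1 - phi_2^2) = phi_1 (1 + phi_2) gamma(1) + c_0.
  phi_1 (1 + phi_2) = (-0.712)(1.124) = -0.800288,   1 - phi_2^2 = 0.984624.
Replace gamma(1) by A gamma(0) + B and collect gamma(0):
  gamma(0) [0.984624 - (-0.800288)(-0.812785)] = c_0 = 3
  gamma(0) * 0.334162 = 3
  gamma(0) = 3 / 0.334162 = 8.977692.
  gamma(1) = A gamma(0) = (-0.812785)(8.977692) = -7.296937.
Therefore gamma(1) = -7.2969 (to 4 decimal places).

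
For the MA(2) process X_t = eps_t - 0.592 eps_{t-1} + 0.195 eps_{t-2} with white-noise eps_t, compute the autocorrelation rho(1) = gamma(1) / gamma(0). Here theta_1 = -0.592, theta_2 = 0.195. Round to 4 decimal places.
\rho(1) = -0.5095

For an MA(q) process with theta_0 = 1, the autocovariance is
  gamma(k) = sigma^2 * sum_{i=0..q-k} theta_i * theta_{i+k},
and rho(k) = gamma(k) / gamma(0). Sigma^2 cancels.
  numerator   = (1)*(-0.592) + (-0.592)*(0.195) = -0.70744.
  denominator = (1)^2 + (-0.592)^2 + (0.195)^2 = 1.388489.
  rho(1) = -0.70744 / 1.388489 = -0.5095.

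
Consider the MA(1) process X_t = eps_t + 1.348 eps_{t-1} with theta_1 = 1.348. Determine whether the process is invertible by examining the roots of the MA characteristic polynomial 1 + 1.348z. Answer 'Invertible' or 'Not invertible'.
\text{Not invertible}

The MA(q) characteristic polynomial is P(z) = 1 + 1.348z.
Invertibility requires all roots to lie outside the unit circle, i.e. |z| > 1 for every root.
This is linear in z: 1 + (1.348) z = 0  =>  z = -1/(1.348) = -0.74184,  |z| = 0.74184.
Moduli of all roots: 0.7418.
All moduli strictly greater than 1? No.
Verdict: Not invertible.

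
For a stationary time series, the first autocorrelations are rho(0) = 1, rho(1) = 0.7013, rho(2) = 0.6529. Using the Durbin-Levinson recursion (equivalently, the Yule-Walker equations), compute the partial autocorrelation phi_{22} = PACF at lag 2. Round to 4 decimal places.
\phi_{22} = 0.3170

The PACF at lag k is phi_{kk}, the last component of the solution
to the Yule-Walker system G_k phi = r_k where
  (G_k)_{ij} = rho(|i - j|), (r_k)_i = rho(i), i,j = 1..k.
Equivalently, Durbin-Levinson gives phi_{kk} iteratively:
  phi_{11} = rho(1)
  phi_{kk} = [rho(k) - sum_{j=1..k-1} phi_{k-1,j} rho(k-j)]
            / [1 - sum_{j=1..k-1} phi_{k-1,j} rho(j)],
  phi_{k,j} = phi_{k-1,j} - phi_{kk} phi_{k-1,k-j},  j = 1..k-1.
Step k = 1:
  phi_11 = rho(1) = 0.7013.
Step k = 2:
  phi_22 = [rho(2) - phi_11 rho(1)] / [1 - phi_11 rho(1)] = [0.6529 - (0.7013)(0.7013)] / [1 - (0.7013)(0.7013)]
         = 0.16107831 / 0.50817831 = 0.317.
Therefore phi_{22} = 0.3170.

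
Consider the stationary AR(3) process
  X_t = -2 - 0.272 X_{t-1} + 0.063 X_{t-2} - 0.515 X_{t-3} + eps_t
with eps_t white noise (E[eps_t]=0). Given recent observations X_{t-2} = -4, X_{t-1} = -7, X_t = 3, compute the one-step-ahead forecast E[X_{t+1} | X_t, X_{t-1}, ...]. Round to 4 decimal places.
E[X_{t+1} \mid \mathcal F_t] = -1.1970

For an AR(p) model X_t = c + sum_i phi_i X_{t-i} + eps_t, the
one-step-ahead conditional mean is
  E[X_{t+1} | X_t, ...] = c + sum_i phi_i X_{t+1-i}.
Substitute known values:
  E[X_{t+1} | ...] = -2 + (-0.272) * (3) + (0.063) * (-7) + (-0.515) * (-4)
                   = -1.1970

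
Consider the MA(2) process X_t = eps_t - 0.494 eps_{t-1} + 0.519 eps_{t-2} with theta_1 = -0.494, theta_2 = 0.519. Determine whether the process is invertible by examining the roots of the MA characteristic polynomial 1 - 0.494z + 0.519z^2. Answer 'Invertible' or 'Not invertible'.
\text{Invertible}

The MA(q) characteristic polynomial is P(z) = 1 - 0.494z + 0.519z^2.
Invertibility requires all roots to lie outside the unit circle, i.e. |z| > 1 for every root.
Set 1 + (-0.494) z + (0.519) z^2 = 0, i.e. a z^2 + b z + c = 0 with a = 0.519, b = -0.494, c = 1.
Discriminant D = b^2 - 4ac = (-0.494)^2 - 4*(0.519)*1 = 0.244036 - (2.076) = -1.831964.
D < 0, so the roots are the complex-conjugate pair z = (-b +/- i sqrt(-D)) / (2a) = 0.4759 +/- 1.304i.
For a conjugate pair |z|^2 = z * conj(z) = (product of roots) = c/a = 1/(0.519) = 1.926782, so |z| = sqrt(1.926782) = 1.3881 for both roots.
Moduli of all roots: 1.3881, 1.3881.
All moduli strictly greater than 1? Yes.
Verdict: Invertible.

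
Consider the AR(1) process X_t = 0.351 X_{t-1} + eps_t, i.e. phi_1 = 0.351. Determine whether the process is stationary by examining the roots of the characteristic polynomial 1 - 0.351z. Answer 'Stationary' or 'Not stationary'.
\text{Stationary}

The AR(p) characteristic polynomial is P(z) = 1 - 0.351z.
Stationarity requires all roots to lie outside the unit circle, i.e. |z| > 1 for every root.
This is linear in z: 1 + (-0.351) z = 0  =>  z = -1/(-0.351) = 2.849003,  |z| = 2.849003.
Moduli of all roots: 2.8490.
All moduli strictly greater than 1? Yes.
Verdict: Stationary.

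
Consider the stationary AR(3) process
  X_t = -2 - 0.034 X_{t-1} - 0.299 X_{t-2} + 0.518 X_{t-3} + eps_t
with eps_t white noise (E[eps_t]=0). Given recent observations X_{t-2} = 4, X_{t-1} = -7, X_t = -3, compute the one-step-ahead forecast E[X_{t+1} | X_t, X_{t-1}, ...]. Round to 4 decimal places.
E[X_{t+1} \mid \mathcal F_t] = 2.2670

For an AR(p) model X_t = c + sum_i phi_i X_{t-i} + eps_t, the
one-step-ahead conditional mean is
  E[X_{t+1} | X_t, ...] = c + sum_i phi_i X_{t+1-i}.
Substitute known values:
  E[X_{t+1} | ...] = -2 + (-0.034) * (-3) + (-0.299) * (-7) + (0.518) * (4)
                   = 2.2670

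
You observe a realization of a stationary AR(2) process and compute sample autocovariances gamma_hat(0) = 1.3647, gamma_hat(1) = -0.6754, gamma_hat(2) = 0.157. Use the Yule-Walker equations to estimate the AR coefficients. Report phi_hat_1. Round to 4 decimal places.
\hat\phi_{1} = -0.5800

The Yule-Walker equations for an AR(p) process read, in matrix form,
  Gamma_p phi = r_p,   with   (Gamma_p)_{ij} = gamma(|i - j|),
                       (r_p)_i = gamma(i),   i,j = 1..p.
Substitute the sample gammas (Toeplitz matrix and right-hand side of size 2):
  Gamma_p = [[1.3647, -0.6754], [-0.6754, 1.3647]]
  r_p     = [-0.6754, 0.157]
Written out:
  1.3647 phi_1 - 0.6754 phi_2 = -0.6754
  -0.6754 phi_1 + 1.3647 phi_2 = 0.157
Solve by Cramer's rule:
  det = gamma(0)^2 - gamma(1)^2 = (1.3647)^2 - (-0.6754)^2 = 1.86240609 - 0.45616516 = 1.40624093
  phi_hat_1 = [gamma(1) gamma(0) - gamma(1) gamma(2)] / det = [(-0.6754)(1.3647) - (-0.6754)(0.157)] / 1.40624093 = -0.81568058 / 1.40624093 = -0.58
  phi_hat_2 = [gamma(0) gamma(2) - gamma(1)^2] / det = [(1.3647)(0.157) - (-0.6754)^2] / 1.40624093 = -0.24190726 / 1.40624093 = -0.172
So phi_hat = [-0.5800, -0.1720].
Therefore phi_hat_1 = -0.5800.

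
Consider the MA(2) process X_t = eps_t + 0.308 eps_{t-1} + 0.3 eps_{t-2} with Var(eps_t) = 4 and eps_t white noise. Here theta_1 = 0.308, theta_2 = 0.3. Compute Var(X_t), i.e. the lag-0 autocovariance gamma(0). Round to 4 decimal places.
\gamma(0) = 4.7395

For an MA(q) process X_t = eps_t + sum_i theta_i eps_{t-i} with
Var(eps_t) = sigma^2, the variance is
  gamma(0) = sigma^2 * (1 + sum_i theta_i^2).
  sum_i theta_i^2 = (0.308)^2 + (0.3)^2 = 0.094864 + 0.09 = 0.184864.
  gamma(0) = 4 * (1 + 0.184864) = 4 * 1.184864 = 4.739456, which rounds to 4.7395.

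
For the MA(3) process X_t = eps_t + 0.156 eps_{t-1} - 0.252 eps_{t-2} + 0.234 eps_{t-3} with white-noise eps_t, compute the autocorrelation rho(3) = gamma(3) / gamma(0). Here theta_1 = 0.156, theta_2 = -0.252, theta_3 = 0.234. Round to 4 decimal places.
\rho(3) = 0.2048

For an MA(q) process with theta_0 = 1, the autocovariance is
  gamma(k) = sigma^2 * sum_{i=0..q-k} theta_i * theta_{i+k},
and rho(k) = gamma(k) / gamma(0). Sigma^2 cancels.
  numerator   = (1)*(0.234) = 0.234.
  denominator = (1)^2 + (0.156)^2 + (-0.252)^2 + (0.234)^2 = 1.142596.
  rho(3) = 0.234 / 1.142596 = 0.2048.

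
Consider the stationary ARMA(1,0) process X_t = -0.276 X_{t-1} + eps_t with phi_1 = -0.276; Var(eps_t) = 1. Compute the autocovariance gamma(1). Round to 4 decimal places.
\gamma(1) = -0.2988

Multiply the model equation by X_{t-k} and take expectations. With theta_0 = psi_0 = 1 and psi_j the MA(infinity) weights, this gives
  gamma(k) - sum_i phi_i gamma(k-i) = c_k,
  c_k = sigma^2 * sum_{j=k..q} theta_j psi_{j-k}   (c_k = 0 for k > q),
using gamma(-m) = gamma(m).
Pure AR (q = 0): c_0 = sigma^2 = 1, c_k = 0 for k >= 1.
Equations for k = 0 and k = 1 (AR order 1):
  gamma(0) = phi_1 gamma(1) + c_0
  gamma(1) = phi_1 gamma(0) + c_1
Substituting the second into the first: gamma(0) (1 - phi_1^2) = c_0 + phi_1 c_1, so
  gamma(0) = c_0 / (1 - phi_1^2) = 1 / (1 - (-0.276)^2) = 1 / 0.923824 = 1.082457.
  gamma(1) = phi_1 gamma(0) = (-0.276)(1.082457) = -0.298758.
Therefore gamma(1) = -0.2988 (to 4 decimal places).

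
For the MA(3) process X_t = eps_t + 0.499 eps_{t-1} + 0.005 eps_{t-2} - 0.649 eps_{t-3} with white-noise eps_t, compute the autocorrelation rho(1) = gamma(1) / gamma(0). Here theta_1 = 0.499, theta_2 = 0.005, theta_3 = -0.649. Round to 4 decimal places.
\rho(1) = 0.2983

For an MA(q) process with theta_0 = 1, the autocovariance is
  gamma(k) = sigma^2 * sum_{i=0..q-k} theta_i * theta_{i+k},
and rho(k) = gamma(k) / gamma(0). Sigma^2 cancels.
  numerator   = (1)*(0.499) + (0.499)*(0.005) + (0.005)*(-0.649) = 0.49825.
  denominator = (1)^2 + (0.499)^2 + (0.005)^2 + (-0.649)^2 = 1.670227.
  rho(1) = 0.49825 / 1.670227 = 0.2983.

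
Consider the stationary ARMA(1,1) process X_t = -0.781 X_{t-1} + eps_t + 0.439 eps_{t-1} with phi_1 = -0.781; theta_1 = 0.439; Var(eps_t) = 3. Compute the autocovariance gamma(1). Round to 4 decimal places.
\gamma(1) = -1.7286

Multiply the model equation by X_{t-k} and take expectations. With theta_0 = psi_0 = 1 and psi_j the MA(infinity) weights, this gives
  gamma(k) - sum_i phi_i gamma(k-i) = c_k,
  c_k = sigma^2 * sum_{j=k..q} theta_j psi_{j-k}   (c_k = 0 for k > q),
using gamma(-m) = gamma(m).
psi-weights needed (psi_j = theta_j + sum_i phi_i psi_{j-i}):
  psi_1 = theta_1 + phi_1 = 0.439 + (-0.781) = -0.342
Right-hand sides:
  c_0 = sigma^2 (1 + theta_1 psi_1) = 3 * (1 + (0.439)(-0.342)) = 3 * 0.849862 = 2.549586
  c_1 = sigma^2 theta_1 = 3 * (0.439) = 1.317
  c_2 = 0
Equations for k = 0 and k = 1 (AR order 1):
  gamma(0) = phi_1 gamma(1) + c_0
  gamma(1) = phi_1 gamma(0) + c_1
Substituting the second into the first: gamma(0) (1 - phi_1^2) = c_0 + phi_1 c_1, so
  gamma(0) = (c_0 + phi_1 c_1) / (1 - phi_1^2) = (2.549586 + (-0.781)(1.317)) / (1 - (-0.781)^2) = 1.521009 / 0.390039 = 3.899633.
  gamma(1) = phi_1 gamma(0) + c_1 = (-0.781)(3.899633) + (1.317) = -1.728613.
Therefore gamma(1) = -1.7286 (to 4 decimal places).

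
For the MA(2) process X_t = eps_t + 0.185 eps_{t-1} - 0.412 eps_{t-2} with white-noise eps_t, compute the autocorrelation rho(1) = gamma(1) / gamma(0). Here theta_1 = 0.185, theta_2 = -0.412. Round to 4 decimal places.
\rho(1) = 0.0904

For an MA(q) process with theta_0 = 1, the autocovariance is
  gamma(k) = sigma^2 * sum_{i=0..q-k} theta_i * theta_{i+k},
and rho(k) = gamma(k) / gamma(0). Sigma^2 cancels.
  numerator   = (1)*(0.185) + (0.185)*(-0.412) = 0.10878.
  denominator = (1)^2 + (0.185)^2 + (-0.412)^2 = 1.203969.
  rho(1) = 0.10878 / 1.203969 = 0.0904.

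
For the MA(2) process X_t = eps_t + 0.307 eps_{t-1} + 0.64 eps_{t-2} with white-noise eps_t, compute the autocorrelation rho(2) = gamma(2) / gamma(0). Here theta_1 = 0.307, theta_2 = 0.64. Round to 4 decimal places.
\rho(2) = 0.4256

For an MA(q) process with theta_0 = 1, the autocovariance is
  gamma(k) = sigma^2 * sum_{i=0..q-k} theta_i * theta_{i+k},
and rho(k) = gamma(k) / gamma(0). Sigma^2 cancels.
  numerator   = (1)*(0.64) = 0.64.
  denominator = (1)^2 + (0.307)^2 + (0.64)^2 = 1.503849.
  rho(2) = 0.64 / 1.503849 = 0.4256.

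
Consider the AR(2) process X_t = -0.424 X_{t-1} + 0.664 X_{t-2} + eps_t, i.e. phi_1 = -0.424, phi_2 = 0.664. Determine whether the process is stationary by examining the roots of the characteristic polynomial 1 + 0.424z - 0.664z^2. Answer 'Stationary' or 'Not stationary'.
\text{Not stationary}

The AR(p) characteristic polynomial is P(z) = 1 + 0.424z - 0.664z^2.
Stationarity requires all roots to lie outside the unit circle, i.e. |z| > 1 for every root.
Set 1 + (0.424) z + (-0.664) z^2 = 0, i.e. a z^2 + b z + c = 0 with a = -0.664, b = 0.424, c = 1.
Discriminant D = b^2 - 4ac = (0.424)^2 - 4*(-0.664)*1 = 0.179776 - (-2.656) = 2.835776.
D >= 0, so the roots are real: z = (-b +/- sqrt(D)) / (2a) = (-0.424 +/- 1.683976) / (-1.328).
  z_1 = (-0.424 + 1.683976) / (-1.328) = -0.9488,   |z_1| = 0.9488.
  z_2 = (-0.424 - 1.683976) / (-1.328) = 1.5873,   |z_2| = 1.5873.
Moduli of all roots: 0.9488, 1.5873.
All moduli strictly greater than 1? No.
Verdict: Not stationary.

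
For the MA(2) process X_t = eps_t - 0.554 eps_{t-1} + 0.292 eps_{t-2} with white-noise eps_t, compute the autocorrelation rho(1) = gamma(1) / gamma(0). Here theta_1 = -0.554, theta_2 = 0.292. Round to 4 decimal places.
\rho(1) = -0.5141

For an MA(q) process with theta_0 = 1, the autocovariance is
  gamma(k) = sigma^2 * sum_{i=0..q-k} theta_i * theta_{i+k},
and rho(k) = gamma(k) / gamma(0). Sigma^2 cancels.
  numerator   = (1)*(-0.554) + (-0.554)*(0.292) = -0.715768.
  denominator = (1)^2 + (-0.554)^2 + (0.292)^2 = 1.39218.
  rho(1) = -0.715768 / 1.39218 = -0.5141.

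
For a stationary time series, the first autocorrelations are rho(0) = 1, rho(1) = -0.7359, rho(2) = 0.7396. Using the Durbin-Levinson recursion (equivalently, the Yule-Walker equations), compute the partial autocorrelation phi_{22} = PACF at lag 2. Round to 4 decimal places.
\phi_{22} = 0.4320

The PACF at lag k is phi_{kk}, the last component of the solution
to the Yule-Walker system G_k phi = r_k where
  (G_k)_{ij} = rho(|i - j|), (r_k)_i = rho(i), i,j = 1..k.
Equivalently, Durbin-Levinson gives phi_{kk} iteratively:
  phi_{11} = rho(1)
  phi_{kk} = [rho(k) - sum_{j=1..k-1} phi_{k-1,j} rho(k-j)]
            / [1 - sum_{j=1..k-1} phi_{k-1,j} rho(j)],
  phi_{k,j} = phi_{k-1,j} - phi_{kk} phi_{k-1,k-j},  j = 1..k-1.
Step k = 1:
  phi_11 = rho(1) = -0.7359.
Step k = 2:
  phi_22 = [rho(2) - phi_11 rho(1)] / [1 - phi_11 rho(1)] = [0.7396 - (-0.7359)(-0.7359)] / [1 - (-0.7359)(-0.7359)]
         = 0.19805119 / 0.45845119 = 0.432.
Therefore phi_{22} = 0.4320.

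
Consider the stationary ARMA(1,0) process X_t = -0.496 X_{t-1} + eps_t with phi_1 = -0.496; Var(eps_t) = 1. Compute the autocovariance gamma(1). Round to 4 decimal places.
\gamma(1) = -0.6578

Multiply the model equation by X_{t-k} and take expectations. With theta_0 = psi_0 = 1 and psi_j the MA(infinity) weights, this gives
  gamma(k) - sum_i phi_i gamma(k-i) = c_k,
  c_k = sigma^2 * sum_{j=k..q} theta_j psi_{j-k}   (c_k = 0 for k > q),
using gamma(-m) = gamma(m).
Pure AR (q = 0): c_0 = sigma^2 = 1, c_k = 0 for k >= 1.
Equations for k = 0 and k = 1 (AR order 1):
  gamma(0) = phi_1 gamma(1) + c_0
  gamma(1) = phi_1 gamma(0) + c_1
Substituting the second into the first: gamma(0) (1 - phi_1^2) = c_0 + phi_1 c_1, so
  gamma(0) = c_0 / (1 - phi_1^2) = 1 / (1 - (-0.496)^2) = 1 / 0.753984 = 1.326288.
  gamma(1) = phi_1 gamma(0) = (-0.496)(1.326288) = -0.657839.
Therefore gamma(1) = -0.6578 (to 4 decimal places).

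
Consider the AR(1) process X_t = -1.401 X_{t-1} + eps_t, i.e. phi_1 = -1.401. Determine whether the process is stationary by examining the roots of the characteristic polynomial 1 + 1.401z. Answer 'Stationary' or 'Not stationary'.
\text{Not stationary}

The AR(p) characteristic polynomial is P(z) = 1 + 1.401z.
Stationarity requires all roots to lie outside the unit circle, i.e. |z| > 1 for every root.
This is linear in z: 1 + (1.401) z = 0  =>  z = -1/(1.401) = -0.713776,  |z| = 0.713776.
Moduli of all roots: 0.7138.
All moduli strictly greater than 1? No.
Verdict: Not stationary.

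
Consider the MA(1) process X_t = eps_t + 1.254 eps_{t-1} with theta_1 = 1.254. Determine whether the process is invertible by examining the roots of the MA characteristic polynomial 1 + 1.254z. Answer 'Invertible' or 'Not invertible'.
\text{Not invertible}

The MA(q) characteristic polynomial is P(z) = 1 + 1.254z.
Invertibility requires all roots to lie outside the unit circle, i.e. |z| > 1 for every root.
This is linear in z: 1 + (1.254) z = 0  =>  z = -1/(1.254) = -0.797448,  |z| = 0.797448.
Moduli of all roots: 0.7974.
All moduli strictly greater than 1? No.
Verdict: Not invertible.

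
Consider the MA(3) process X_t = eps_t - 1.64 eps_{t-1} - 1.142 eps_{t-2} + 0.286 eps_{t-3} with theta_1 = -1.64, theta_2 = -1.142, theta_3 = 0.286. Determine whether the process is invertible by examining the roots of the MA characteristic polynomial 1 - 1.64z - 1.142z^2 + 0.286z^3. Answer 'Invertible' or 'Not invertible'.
\text{Not invertible}

The MA(q) characteristic polynomial is P(z) = 1 - 1.64z - 1.142z^2 + 0.286z^3.
Invertibility requires all roots to lie outside the unit circle, i.e. |z| > 1 for every root.
Degree 3: look for a simple real root z0 first, then factor out (1 - z/z0) and solve the remaining quadratic.
Testing z0 = 5: P(5) = 1 + (-1.64)(5) + (-1.142)(5)^2 + (0.286)(5)^3
  = 1 + (-8.2) + (-28.55) + (35.75) = 0.  So z_0 = 5 is a root, |z_0| = 5.
Divide out the factor (1 - 0.2 z) = (1 - z/z0) (since 1/z0 = 0.2):
  P(z) = (1 - 0.2 z)(1 + (-1.44) z + (-1.43) z^2)
  [check: z-coef -1.44 - (0.2) = -1.64; z^2-coef -1.43 - (0.2)(-1.44) = -1.142; z^3-coef -(0.2)(-1.43) = 0.286.]
Remaining roots from the quadratic factor 1 + (-1.44) z + (-1.43) z^2:
  Set 1 + (-1.44) z + (-1.43) z^2 = 0, i.e. a z^2 + b z + c = 0 with a = -1.43, b = -1.44, c = 1.
  Discriminant D = b^2 - 4ac = (-1.44)^2 - 4*(-1.43)*1 = 2.0736 - (-5.72) = 7.7936.
  D >= 0, so the roots are real: z = (-b +/- sqrt(D)) / (2a) = (1.44 +/- 2.791702) / (-2.86).
    z_1 = (1.44 + 2.791702) / (-2.86) = -1.4796,   |z_1| = 1.4796.
    z_2 = (1.44 - 2.791702) / (-2.86) = 0.4726,   |z_2| = 0.4726.
Moduli of all roots: 5.0000, 1.4796, 0.4726.
All moduli strictly greater than 1? No.
Verdict: Not invertible.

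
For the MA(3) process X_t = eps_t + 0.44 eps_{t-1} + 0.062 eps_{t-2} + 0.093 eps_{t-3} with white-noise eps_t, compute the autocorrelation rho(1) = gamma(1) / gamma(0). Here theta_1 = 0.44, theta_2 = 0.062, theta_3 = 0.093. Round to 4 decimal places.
\rho(1) = 0.3922

For an MA(q) process with theta_0 = 1, the autocovariance is
  gamma(k) = sigma^2 * sum_{i=0..q-k} theta_i * theta_{i+k},
and rho(k) = gamma(k) / gamma(0). Sigma^2 cancels.
  numerator   = (1)*(0.44) + (0.44)*(0.062) + (0.062)*(0.093) = 0.473046.
  denominator = (1)^2 + (0.44)^2 + (0.062)^2 + (0.093)^2 = 1.206093.
  rho(1) = 0.473046 / 1.206093 = 0.3922.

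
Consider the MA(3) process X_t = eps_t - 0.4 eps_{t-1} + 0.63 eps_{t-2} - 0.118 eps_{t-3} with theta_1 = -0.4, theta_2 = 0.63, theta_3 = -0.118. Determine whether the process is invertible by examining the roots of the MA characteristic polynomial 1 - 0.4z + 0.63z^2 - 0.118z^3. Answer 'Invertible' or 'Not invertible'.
\text{Invertible}

The MA(q) characteristic polynomial is P(z) = 1 - 0.4z + 0.63z^2 - 0.118z^3.
Invertibility requires all roots to lie outside the unit circle, i.e. |z| > 1 for every root.
Degree 3: look for a simple real root z0 first, then factor out (1 - z/z0) and solve the remaining quadratic.
Testing z0 = 5: P(5) = 1 + (-0.4)(5) + (0.63)(5)^2 + (-0.118)(5)^3
  = 1 + (-2) + (15.75) + (-14.75) = 0.  So z_0 = 5 is a root, |z_0| = 5.
Divide out the factor (1 - 0.2 z) = (1 - z/z0) (since 1/z0 = 0.2):
  P(z) = (1 - 0.2 z)(1 + (-0.2) z + (0.59) z^2)
  [check: z-coef -0.2 - (0.2) = -0.4; z^2-coef 0.59 - (0.2)(-0.2) = 0.63; z^3-coef -(0.2)(0.59) = -0.118.]
Remaining roots from the quadratic factor 1 + (-0.2) z + (0.59) z^2:
  Set 1 + (-0.2) z + (0.59) z^2 = 0, i.e. a z^2 + b z + c = 0 with a = 0.59, b = -0.2, c = 1.
  Discriminant D = b^2 - 4ac = (-0.2)^2 - 4*(0.59)*1 = 0.04 - (2.36) = -2.32.
  D < 0, so the roots are the complex-conjugate pair z = (-b +/- i sqrt(-D)) / (2a) = 0.1695 +/- 1.2908i.
  For a conjugate pair |z|^2 = z * conj(z) = (product of roots) = c/a = 1/(0.59) = 1.694915, so |z| = sqrt(1.694915) = 1.3019 for both roots.
Moduli of all roots: 5.0000, 1.3019, 1.3019.
All moduli strictly greater than 1? Yes.
Verdict: Invertible.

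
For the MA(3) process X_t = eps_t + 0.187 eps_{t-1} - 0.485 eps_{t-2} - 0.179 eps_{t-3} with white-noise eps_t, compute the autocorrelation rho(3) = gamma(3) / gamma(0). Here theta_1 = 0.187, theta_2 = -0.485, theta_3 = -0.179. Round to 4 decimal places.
\rho(3) = -0.1375

For an MA(q) process with theta_0 = 1, the autocovariance is
  gamma(k) = sigma^2 * sum_{i=0..q-k} theta_i * theta_{i+k},
and rho(k) = gamma(k) / gamma(0). Sigma^2 cancels.
  numerator   = (1)*(-0.179) = -0.179.
  denominator = (1)^2 + (0.187)^2 + (-0.485)^2 + (-0.179)^2 = 1.302235.
  rho(3) = -0.179 / 1.302235 = -0.1375.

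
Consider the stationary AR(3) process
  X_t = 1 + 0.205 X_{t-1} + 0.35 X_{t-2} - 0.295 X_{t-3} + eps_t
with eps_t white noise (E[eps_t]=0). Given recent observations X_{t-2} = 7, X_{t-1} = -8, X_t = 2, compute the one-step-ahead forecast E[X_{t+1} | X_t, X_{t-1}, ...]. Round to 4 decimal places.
E[X_{t+1} \mid \mathcal F_t] = -3.4550

For an AR(p) model X_t = c + sum_i phi_i X_{t-i} + eps_t, the
one-step-ahead conditional mean is
  E[X_{t+1} | X_t, ...] = c + sum_i phi_i X_{t+1-i}.
Substitute known values:
  E[X_{t+1} | ...] = 1 + (0.205) * (2) + (0.35) * (-8) + (-0.295) * (7)
                   = -3.4550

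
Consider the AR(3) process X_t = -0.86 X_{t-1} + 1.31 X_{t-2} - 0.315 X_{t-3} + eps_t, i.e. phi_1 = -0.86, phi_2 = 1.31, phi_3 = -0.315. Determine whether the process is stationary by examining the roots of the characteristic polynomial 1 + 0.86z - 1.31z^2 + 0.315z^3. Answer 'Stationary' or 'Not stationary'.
\text{Not stationary}

The AR(p) characteristic polynomial is P(z) = 1 + 0.86z - 1.31z^2 + 0.315z^3.
Stationarity requires all roots to lie outside the unit circle, i.e. |z| > 1 for every root.
Degree 3: look for a simple real root z0 first, then factor out (1 - z/z0) and solve the remaining quadratic.
Testing z0 = 2: P(2) = 1 + (0.86)(2) + (-1.31)(2)^2 + (0.315)(2)^3
  = 1 + (1.72) + (-5.24) + (2.52) = 0.  So z_0 = 2 is a root, |z_0| = 2.
Divide out the factor (1 - 0.5 z) = (1 - z/z0) (since 1/z0 = 0.5):
  P(z) = (1 - 0.5 z)(1 + (1.36) z + (-0.63) z^2)
  [check: z-coef 1.36 - (0.5) = 0.86; z^2-coef -0.63 - (0.5)(1.36) = -1.31; z^3-coef -(0.5)(-0.63) = 0.315.]
Remaining roots from the quadratic factor 1 + (1.36) z + (-0.63) z^2:
  Set 1 + (1.36) z + (-0.63) z^2 = 0, i.e. a z^2 + b z + c = 0 with a = -0.63, b = 1.36, c = 1.
  Discriminant D = b^2 - 4ac = (1.36)^2 - 4*(-0.63)*1 = 1.8496 - (-2.52) = 4.3696.
  D >= 0, so the roots are real: z = (-b +/- sqrt(D)) / (2a) = (-1.36 +/- 2.090359) / (-1.26).
    z_1 = (-1.36 + 2.090359) / (-1.26) = -0.5796,   |z_1| = 0.5796.
    z_2 = (-1.36 - 2.090359) / (-1.26) = 2.7384,   |z_2| = 2.7384.
Moduli of all roots: 2.0000, 0.5796, 2.7384.
All moduli strictly greater than 1? No.
Verdict: Not stationary.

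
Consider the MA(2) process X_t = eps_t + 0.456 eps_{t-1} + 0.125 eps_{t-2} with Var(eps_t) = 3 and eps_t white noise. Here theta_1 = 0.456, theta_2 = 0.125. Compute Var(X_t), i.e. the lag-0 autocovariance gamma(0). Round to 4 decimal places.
\gamma(0) = 3.6707

For an MA(q) process X_t = eps_t + sum_i theta_i eps_{t-i} with
Var(eps_t) = sigma^2, the variance is
  gamma(0) = sigma^2 * (1 + sum_i theta_i^2).
  sum_i theta_i^2 = (0.456)^2 + (0.125)^2 = 0.207936 + 0.015625 = 0.223561.
  gamma(0) = 3 * (1 + 0.223561) = 3 * 1.223561 = 3.670683, which rounds to 3.6707.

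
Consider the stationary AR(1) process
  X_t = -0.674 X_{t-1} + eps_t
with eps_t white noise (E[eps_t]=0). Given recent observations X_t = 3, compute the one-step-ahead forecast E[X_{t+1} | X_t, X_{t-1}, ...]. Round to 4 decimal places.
E[X_{t+1} \mid \mathcal F_t] = -2.0220

For an AR(p) model X_t = c + sum_i phi_i X_{t-i} + eps_t, the
one-step-ahead conditional mean is
  E[X_{t+1} | X_t, ...] = c + sum_i phi_i X_{t+1-i}.
Substitute known values:
  E[X_{t+1} | ...] = (-0.674) * (3)
                   = -2.0220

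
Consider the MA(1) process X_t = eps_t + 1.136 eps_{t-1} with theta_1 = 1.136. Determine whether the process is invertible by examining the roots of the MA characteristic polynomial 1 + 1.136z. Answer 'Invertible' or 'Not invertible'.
\text{Not invertible}

The MA(q) characteristic polynomial is P(z) = 1 + 1.136z.
Invertibility requires all roots to lie outside the unit circle, i.e. |z| > 1 for every root.
This is linear in z: 1 + (1.136) z = 0  =>  z = -1/(1.136) = -0.880282,  |z| = 0.880282.
Moduli of all roots: 0.8803.
All moduli strictly greater than 1? No.
Verdict: Not invertible.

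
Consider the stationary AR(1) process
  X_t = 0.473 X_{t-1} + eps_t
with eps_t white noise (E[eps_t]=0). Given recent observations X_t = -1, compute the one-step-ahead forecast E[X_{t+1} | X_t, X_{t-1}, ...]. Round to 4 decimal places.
E[X_{t+1} \mid \mathcal F_t] = -0.4730

For an AR(p) model X_t = c + sum_i phi_i X_{t-i} + eps_t, the
one-step-ahead conditional mean is
  E[X_{t+1} | X_t, ...] = c + sum_i phi_i X_{t+1-i}.
Substitute known values:
  E[X_{t+1} | ...] = (0.473) * (-1)
                   = -0.4730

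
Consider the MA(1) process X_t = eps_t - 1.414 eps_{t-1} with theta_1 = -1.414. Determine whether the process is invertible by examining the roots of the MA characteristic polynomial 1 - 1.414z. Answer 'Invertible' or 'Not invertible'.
\text{Not invertible}

The MA(q) characteristic polynomial is P(z) = 1 - 1.414z.
Invertibility requires all roots to lie outside the unit circle, i.e. |z| > 1 for every root.
This is linear in z: 1 + (-1.414) z = 0  =>  z = -1/(-1.414) = 0.707214,  |z| = 0.707214.
Moduli of all roots: 0.7072.
All moduli strictly greater than 1? No.
Verdict: Not invertible.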